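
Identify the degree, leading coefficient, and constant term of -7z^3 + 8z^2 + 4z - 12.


Highest power of z is 3, with coefficient -7. Constant term is -12.
Degree = 3, leading coefficient = -7, constant term = -12


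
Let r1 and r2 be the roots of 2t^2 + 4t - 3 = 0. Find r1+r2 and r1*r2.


For at^2+bt+c=0: sum = -b/a, product = c/a.
a=2, b=4, c=-3
Sum = -(4)/2 = -2
Product = (-3)/2 = -3/2


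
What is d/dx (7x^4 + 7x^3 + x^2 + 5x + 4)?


Apply the power rule term by term:
  d/dx(7x^4) = 28x^3
  d/dx(7x^3) = 21x^2
  d/dx(x^2) = 2x
  d/dx(5x) = 5
  d/dx(4) = 0
p'(x) = 28x^3 + 21x^2 + 2x + 5


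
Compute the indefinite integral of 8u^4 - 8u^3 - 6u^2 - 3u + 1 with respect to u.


Reverse power rule on each term:
  ∫ 8u^4 du = (8/5)u^5
  ∫ -8u^3 du = -2u^4
  ∫ -6u^2 du = -2u^3
  ∫ -3u du = -(3/2)u^2
  ∫ 1 du = u
F(u) = (8/5)u^5 - 2u^4 - 2u^3 - (3/2)u^2 + u + C


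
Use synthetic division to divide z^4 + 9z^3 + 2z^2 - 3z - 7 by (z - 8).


Synthetic division with c = 8. Coefficients: 1, 9, 2, -3, -7
Bring down 1.
  1 * 8 = 8; 8 + 9 = 17
  17 * 8 = 136; 136 + 2 = 138
  138 * 8 = 1104; 1104 - 3 = 1101
  1101 * 8 = 8808; 8808 - 7 = 8801
Quotient: z^3 + 17z^2 + 138z + 1101, Remainder: 8801


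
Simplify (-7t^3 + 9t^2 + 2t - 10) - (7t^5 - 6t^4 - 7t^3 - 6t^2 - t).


Distribute the minus sign:
  (-7t^3 + 9t^2 + 2t - 10)
- (7t^5 - 6t^4 - 7t^3 - 6t^2 - t)
Negate second polynomial: -7t^5 + 6t^4 + 7t^3 + 6t^2 + t
Add: -7t^5 + 6t^4 + 15t^2 + 3t - 10


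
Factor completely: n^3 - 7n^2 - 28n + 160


Try integer roots (divisors of 160). n=-5: p(-5)=0.
Divide out (n + 5): quotient is n^2 - 12n + 32.
Factor the quadratic: (n - 4)(n - 8)
Result: (n + 5)(n - 4)(n - 8)


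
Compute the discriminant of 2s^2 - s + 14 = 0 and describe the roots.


D = b^2 - 4ac = (-1)^2 - 4(2)(14) = 1 - 112 = -111
Since D < 0: two complex conjugate roots (no real roots)


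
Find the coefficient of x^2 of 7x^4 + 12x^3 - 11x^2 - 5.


Read off the coefficient of x^2: -11


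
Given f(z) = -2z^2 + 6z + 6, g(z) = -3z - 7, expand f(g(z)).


Substitute g(z) into f:
f(g(z)) = -2*(-3z - 7)^2 + 6*(-3z - 7) + 6
(-3z - 7)^2 = 9z^2 + 42z + 49
Expand and combine: -18z^2 - 102z - 134


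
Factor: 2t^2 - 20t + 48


Roots satisfy r1 + r2 = -b/a = 10 and r1*r2 = c/a = 24.
So r1 = 6, r2 = 4.
2t^2 - 20t + 48 = 2(t - r1)(t - r2) = 2(t - 6)(t - 4)


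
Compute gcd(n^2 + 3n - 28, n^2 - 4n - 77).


Factor each:
  n^2 + 3n - 28 = (n + 7)(n - 4)
  n^2 - 4n - 77 = (n + 7)(n - 11)
Common monic factor: n + 7


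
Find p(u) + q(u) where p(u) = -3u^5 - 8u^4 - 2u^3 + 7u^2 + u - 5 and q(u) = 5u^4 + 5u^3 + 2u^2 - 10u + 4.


Align terms by degree and add:
  -3u^5 - 8u^4 - 2u^3 + 7u^2 + u - 5
+ 5u^4 + 5u^3 + 2u^2 - 10u + 4
= -3u^5 - 3u^4 + 3u^3 + 9u^2 - 9u - 1


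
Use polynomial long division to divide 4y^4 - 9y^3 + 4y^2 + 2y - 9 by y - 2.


(4y^4 - 9y^3 + 4y^2 + 2y - 9) / (y - 2)
Step 1: 4y^3 * (y - 2) = 4y^4 - 8y^3; subtract.
Step 2: -y^2 * (y - 2) = -y^3 + 2y^2; subtract.
Step 3: 2y * (y - 2) = 2y^2 - 4y; subtract.
Step 4: 6 * (y - 2) = 6y - 12; subtract.
Quotient: 4y^3 - y^2 + 2y + 6, Remainder: 3


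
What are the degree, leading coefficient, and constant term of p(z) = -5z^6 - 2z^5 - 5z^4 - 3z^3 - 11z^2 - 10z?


Highest power of z is 6, with coefficient -5. Constant term is 0.
Degree = 6, leading coefficient = -5, constant term = 0


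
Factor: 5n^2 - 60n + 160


Roots satisfy r1 + r2 = -b/a = 12 and r1*r2 = c/a = 32.
So r1 = 4, r2 = 8.
5n^2 - 60n + 160 = 5(n - r1)(n - r2) = 5(n - 4)(n - 8)


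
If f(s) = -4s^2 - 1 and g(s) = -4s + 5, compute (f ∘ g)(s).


Substitute g(s) into f:
f(g(s)) = -4*(-4s + 5)^2 + (-1)
(-4s + 5)^2 = 16s^2 - 40s + 25
Expand and combine: -64s^2 + 160s - 101


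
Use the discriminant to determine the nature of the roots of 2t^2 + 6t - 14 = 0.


D = b^2 - 4ac = (6)^2 - 4(2)(-14) = 36 + 112 = 148
Since D > 0: two distinct irrational roots


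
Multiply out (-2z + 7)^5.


Expand (-2z + 7)^5 by repeated multiplication:
  (-2z + 7)^2 = 4z^2 - 28z + 49
  (-2z + 7)^3 = -8z^3 + 84z^2 - 294z + 343
  (-2z + 7)^4 = 16z^4 - 224z^3 + 1176z^2 - 2744z + 2401
= -32z^5 + 560z^4 - 3920z^3 + 13720z^2 - 24010z + 16807


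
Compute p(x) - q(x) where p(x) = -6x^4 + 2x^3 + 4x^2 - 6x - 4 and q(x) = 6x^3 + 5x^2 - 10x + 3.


Distribute the minus sign:
  (-6x^4 + 2x^3 + 4x^2 - 6x - 4)
- (6x^3 + 5x^2 - 10x + 3)
Negate second polynomial: -6x^3 - 5x^2 + 10x - 3
Add: -6x^4 - 4x^3 - x^2 + 4x - 7


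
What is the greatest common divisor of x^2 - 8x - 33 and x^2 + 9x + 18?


Factor each:
  x^2 - 8x - 33 = (x + 3)(x - 11)
  x^2 + 9x + 18 = (x + 3)(x + 6)
Common monic factor: x + 3


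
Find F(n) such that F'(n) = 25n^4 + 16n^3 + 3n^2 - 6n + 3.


Reverse power rule on each term:
  ∫ 25n^4 dn = 5n^5
  ∫ 16n^3 dn = 4n^4
  ∫ 3n^2 dn = n^3
  ∫ -6n dn = -3n^2
  ∫ 3 dn = 3n
F(n) = 5n^5 + 4n^4 + n^3 - 3n^2 + 3n + C


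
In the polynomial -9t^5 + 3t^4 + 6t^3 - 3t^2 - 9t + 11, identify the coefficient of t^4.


Read off the coefficient of t^4: 3


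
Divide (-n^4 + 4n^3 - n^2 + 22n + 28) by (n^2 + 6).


(-n^4 + 4n^3 - n^2 + 22n + 28) / (n^2 + 6)
Step 1: -n^2 * (n^2 + 6) = -n^4 - 6n^2; subtract.
Step 2: 4n * (n^2 + 6) = 4n^3 + 24n; subtract.
Step 3: 5 * (n^2 + 6) = 5n^2 + 30; subtract.
Quotient: -n^2 + 4n + 5, Remainder: -2n - 2


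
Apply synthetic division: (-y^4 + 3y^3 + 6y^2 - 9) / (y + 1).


Synthetic division with c = -1. Coefficients: -1, 3, 6, 0, -9
Bring down -1.
  -1 * -1 = 1; 1 + 3 = 4
  4 * -1 = -4; -4 + 6 = 2
  2 * -1 = -2; -2 + 0 = -2
  -2 * -1 = 2; 2 - 9 = -7
Quotient: -y^3 + 4y^2 + 2y - 2, Remainder: -7


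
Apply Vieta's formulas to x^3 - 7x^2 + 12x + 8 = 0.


Monic cubic x^3+bx^2+cx+d=0: sum=-b, pairwise sum=c, product=-d.
b=-7, c=12, d=8
r1+r2+r3 = 7
r1r2+r1r3+r2r3 = 12
r1r2r3 = -8


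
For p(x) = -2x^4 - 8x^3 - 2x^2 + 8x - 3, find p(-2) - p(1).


p(-2) = 5
p(1) = -7
p(-2) - p(1) = 5 + 7 = 12


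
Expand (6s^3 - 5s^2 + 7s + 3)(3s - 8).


Distribute each term of the first polynomial:
  (6s^3)(3s - 8) = 18s^4 - 48s^3
  (-5s^2)(3s - 8) = -15s^3 + 40s^2
  (7s)(3s - 8) = 21s^2 - 56s
  (3)(3s - 8) = 9s - 24
Sum: 18s^4 - 63s^3 + 61s^2 - 47s - 24


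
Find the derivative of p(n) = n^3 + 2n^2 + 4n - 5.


Apply the power rule term by term:
  d/dn(n^3) = 3n^2
  d/dn(2n^2) = 4n
  d/dn(4n) = 4
  d/dn(-5) = 0
p'(n) = 3n^2 + 4n + 4


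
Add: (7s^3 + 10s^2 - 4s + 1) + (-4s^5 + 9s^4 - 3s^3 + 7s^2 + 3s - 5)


Align terms by degree and add:
  7s^3 + 10s^2 - 4s + 1
  -4s^5 + 9s^4 - 3s^3 + 7s^2 + 3s - 5
= -4s^5 + 9s^4 + 4s^3 + 17s^2 - s - 4


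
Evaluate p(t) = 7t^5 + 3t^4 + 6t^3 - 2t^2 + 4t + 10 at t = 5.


Using direct substitution:
  7 * (5)^5 = 21875
  3 * (5)^4 = 1875
  6 * (5)^3 = 750
  -2 * (5)^2 = -50
  4 * (5)^1 = 20
  constant: 10
Sum = 21875 + 1875 + 750 - 50 + 20 + 10 = 24480


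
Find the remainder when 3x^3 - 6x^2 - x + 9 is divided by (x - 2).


By the Remainder Theorem, the remainder equals p(2):
  3*(2)^3 = 24
  -6*(2)^2 = -24
  -1*(2)^1 = -2
  constant: 9
Sum: 24 - 24 - 2 + 9 = 7


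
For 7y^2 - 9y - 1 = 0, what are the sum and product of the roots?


For ay^2+by+c=0: sum = -b/a, product = c/a.
a=7, b=-9, c=-1
Sum = -(-9)/7 = 9/7
Product = (-1)/7 = -1/7


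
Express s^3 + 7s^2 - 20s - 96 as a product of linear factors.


Try integer roots (divisors of -96). s=-3: p(-3)=0.
Divide out (s + 3): quotient is s^2 + 4s - 32.
Factor the quadratic: (s - 4)(s + 8)
Result: (s + 3)(s - 4)(s + 8)


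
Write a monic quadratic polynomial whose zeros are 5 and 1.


p(x) = (x - 5)(x - 1)
Expand: x^2 - 6x + 5


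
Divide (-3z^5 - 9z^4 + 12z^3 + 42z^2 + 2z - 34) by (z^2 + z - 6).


(-3z^5 - 9z^4 + 12z^3 + 42z^2 + 2z - 34) / (z^2 + z - 6)
Step 1: -3z^3 * (z^2 + z - 6) = -3z^5 - 3z^4 + 18z^3; subtract.
Step 2: -6z^2 * (z^2 + z - 6) = -6z^4 - 6z^3 + 36z^2; subtract.
Step 3: 0 * (z^2 + z - 6) = 0; subtract.
Step 4: 6 * (z^2 + z - 6) = 6z^2 + 6z - 36; subtract.
Quotient: -3z^3 - 6z^2 + 6, Remainder: -4z + 2


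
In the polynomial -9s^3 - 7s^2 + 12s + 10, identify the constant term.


Read off the constant term: 10


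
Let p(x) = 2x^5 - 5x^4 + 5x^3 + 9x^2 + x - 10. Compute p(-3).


Using direct substitution:
  2 * (-3)^5 = -486
  -5 * (-3)^4 = -405
  5 * (-3)^3 = -135
  9 * (-3)^2 = 81
  1 * (-3)^1 = -3
  constant: -10
Sum = -486 - 405 - 135 + 81 - 3 - 10 = -958


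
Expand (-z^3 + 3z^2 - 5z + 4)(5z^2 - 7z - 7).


Distribute each term of the first polynomial:
  (-z^3)(5z^2 - 7z - 7) = -5z^5 + 7z^4 + 7z^3
  (3z^2)(5z^2 - 7z - 7) = 15z^4 - 21z^3 - 21z^2
  (-5z)(5z^2 - 7z - 7) = -25z^3 + 35z^2 + 35z
  (4)(5z^2 - 7z - 7) = 20z^2 - 28z - 28
Sum: -5z^5 + 22z^4 - 39z^3 + 34z^2 + 7z - 28


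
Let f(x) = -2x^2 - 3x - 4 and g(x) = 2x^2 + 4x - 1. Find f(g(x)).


Substitute g(x) into f:
f(g(x)) = -2*(2x^2 + 4x - 1)^2 + (-3)*(2x^2 + 4x - 1) + (-4)
(2x^2 + 4x - 1)^2 = 4x^4 + 16x^3 + 12x^2 - 8x + 1
Expand and combine: -8x^4 - 32x^3 - 30x^2 + 4x - 3


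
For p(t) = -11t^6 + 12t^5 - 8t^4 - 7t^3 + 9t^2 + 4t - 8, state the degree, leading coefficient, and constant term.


Highest power of t is 6, with coefficient -11. Constant term is -8.
Degree = 6, leading coefficient = -11, constant term = -8


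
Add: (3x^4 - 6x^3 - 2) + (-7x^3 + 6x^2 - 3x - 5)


Align terms by degree and add:
  3x^4 - 6x^3 - 2
  -7x^3 + 6x^2 - 3x - 5
= 3x^4 - 13x^3 + 6x^2 - 3x - 7


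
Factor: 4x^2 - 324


Roots satisfy r1 + r2 = -b/a = 0 and r1*r2 = c/a = -81.
So r1 = -9, r2 = 9.
4x^2 - 324 = 4(x - r1)(x - r2) = 4(x + 9)(x - 9)


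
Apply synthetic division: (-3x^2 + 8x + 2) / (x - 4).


Synthetic division with c = 4. Coefficients: -3, 8, 2
Bring down -3.
  -3 * 4 = -12; -12 + 8 = -4
  -4 * 4 = -16; -16 + 2 = -14
Quotient: -3x - 4, Remainder: -14


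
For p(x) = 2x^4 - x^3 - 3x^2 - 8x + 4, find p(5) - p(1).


p(5) = 1014
p(1) = -6
p(5) - p(1) = 1014 + 6 = 1020


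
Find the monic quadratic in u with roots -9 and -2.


p(u) = (u + 9)(u + 2)
Expand: u^2 + 11u + 18


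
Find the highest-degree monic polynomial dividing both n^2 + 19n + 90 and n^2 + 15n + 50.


Factor each:
  n^2 + 19n + 90 = (n + 10)(n + 9)
  n^2 + 15n + 50 = (n + 10)(n + 5)
Common monic factor: n + 10


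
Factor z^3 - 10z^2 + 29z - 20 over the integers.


Try integer roots (divisors of -20). z=1: p(1)=0.
Divide out (z - 1): quotient is z^2 - 9z + 20.
Factor the quadratic: (z - 4)(z - 5)
Result: (z - 1)(z - 4)(z - 5)


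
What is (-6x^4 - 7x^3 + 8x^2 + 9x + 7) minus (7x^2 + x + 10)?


Distribute the minus sign:
  (-6x^4 - 7x^3 + 8x^2 + 9x + 7)
- (7x^2 + x + 10)
Negate second polynomial: -7x^2 - x - 10
Add: -6x^4 - 7x^3 + x^2 + 8x - 3


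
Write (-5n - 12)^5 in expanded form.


Expand (-5n - 12)^5 by repeated multiplication:
  (-5n - 12)^2 = 25n^2 + 120n + 144
  (-5n - 12)^3 = -125n^3 - 900n^2 - 2160n - 1728
  (-5n - 12)^4 = 625n^4 + 6000n^3 + 21600n^2 + 34560n + 20736
= -3125n^5 - 37500n^4 - 180000n^3 - 432000n^2 - 518400n - 248832


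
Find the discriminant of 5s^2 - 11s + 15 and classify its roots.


D = b^2 - 4ac = (-11)^2 - 4(5)(15) = 121 - 300 = -179
Since D < 0: two complex conjugate roots (no real roots)


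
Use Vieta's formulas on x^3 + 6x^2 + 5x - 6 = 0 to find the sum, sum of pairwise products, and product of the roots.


Monic cubic x^3+bx^2+cx+d=0: sum=-b, pairwise sum=c, product=-d.
b=6, c=5, d=-6
r1+r2+r3 = -6
r1r2+r1r3+r2r3 = 5
r1r2r3 = 6


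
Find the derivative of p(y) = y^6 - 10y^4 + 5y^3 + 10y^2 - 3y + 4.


Apply the power rule term by term:
  d/dy(y^6) = 6y^5
  d/dy(-10y^4) = -40y^3
  d/dy(5y^3) = 15y^2
  d/dy(10y^2) = 20y
  d/dy(-3y) = -3
  d/dy(4) = 0
p'(y) = 6y^5 - 40y^3 + 15y^2 + 20y - 3


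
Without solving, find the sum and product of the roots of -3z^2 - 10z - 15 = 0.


For az^2+bz+c=0: sum = -b/a, product = c/a.
a=-3, b=-10, c=-15
Sum = -(-10)/-3 = -10/3
Product = (-15)/-3 = 5


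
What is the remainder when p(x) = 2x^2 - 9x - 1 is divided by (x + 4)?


By the Remainder Theorem, the remainder equals p(-4):
  2*(-4)^2 = 32
  -9*(-4)^1 = 36
  constant: -1
Sum: 32 + 36 - 1 = 67


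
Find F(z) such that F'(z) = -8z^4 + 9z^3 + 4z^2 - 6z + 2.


Reverse power rule on each term:
  ∫ -8z^4 dz = -(8/5)z^5
  ∫ 9z^3 dz = (9/4)z^4
  ∫ 4z^2 dz = (4/3)z^3
  ∫ -6z dz = -3z^2
  ∫ 2 dz = 2z
F(z) = -(8/5)z^5 + (9/4)z^4 + (4/3)z^3 - 3z^2 + 2z + C


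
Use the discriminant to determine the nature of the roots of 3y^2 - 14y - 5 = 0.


D = b^2 - 4ac = (-14)^2 - 4(3)(-5) = 196 + 60 = 256
Since D > 0: two distinct rational roots


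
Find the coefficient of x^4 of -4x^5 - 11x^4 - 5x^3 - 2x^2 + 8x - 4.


Read off the coefficient of x^4: -11


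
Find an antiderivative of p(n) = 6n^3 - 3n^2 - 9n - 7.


Reverse power rule on each term:
  ∫ 6n^3 dn = (3/2)n^4
  ∫ -3n^2 dn = -n^3
  ∫ -9n dn = -(9/2)n^2
  ∫ -7 dn = -7n
F(n) = (3/2)n^4 - n^3 - (9/2)n^2 - 7n + C


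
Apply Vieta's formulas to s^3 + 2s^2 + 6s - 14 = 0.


Monic cubic s^3+bs^2+cs+d=0: sum=-b, pairwise sum=c, product=-d.
b=2, c=6, d=-14
r1+r2+r3 = -2
r1r2+r1r3+r2r3 = 6
r1r2r3 = 14


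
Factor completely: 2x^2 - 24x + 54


Roots satisfy r1 + r2 = -b/a = 12 and r1*r2 = c/a = 27.
So r1 = 9, r2 = 3.
2x^2 - 24x + 54 = 2(x - r1)(x - r2) = 2(x - 9)(x - 3)


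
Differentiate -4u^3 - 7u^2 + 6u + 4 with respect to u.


Apply the power rule term by term:
  d/du(-4u^3) = -12u^2
  d/du(-7u^2) = -14u
  d/du(6u) = 6
  d/du(4) = 0
p'(u) = -12u^2 - 14u + 6


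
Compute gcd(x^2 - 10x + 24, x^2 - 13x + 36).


Factor each:
  x^2 - 10x + 24 = (x - 4)(x - 6)
  x^2 - 13x + 36 = (x - 4)(x - 9)
Common monic factor: x - 4


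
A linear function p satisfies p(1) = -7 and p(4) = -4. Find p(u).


p(u) = mu + b. Using p(1)=-7, p(4)=-4:
m = (-7 + 4)/(1 - 4) = -3/-3 = 1
b = -7 - m*(1) = -7 - 1 = -8
p(u) = u - 8


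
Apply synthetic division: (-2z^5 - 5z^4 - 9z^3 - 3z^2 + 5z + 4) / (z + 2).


Synthetic division with c = -2. Coefficients: -2, -5, -9, -3, 5, 4
Bring down -2.
  -2 * -2 = 4; 4 - 5 = -1
  -1 * -2 = 2; 2 - 9 = -7
  -7 * -2 = 14; 14 - 3 = 11
  11 * -2 = -22; -22 + 5 = -17
  -17 * -2 = 34; 34 + 4 = 38
Quotient: -2z^4 - z^3 - 7z^2 + 11z - 17, Remainder: 38


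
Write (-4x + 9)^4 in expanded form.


Expand (-4x + 9)^4 by repeated multiplication:
  (-4x + 9)^2 = 16x^2 - 72x + 81
  (-4x + 9)^3 = -64x^3 + 432x^2 - 972x + 729
= 256x^4 - 2304x^3 + 7776x^2 - 11664x + 6561


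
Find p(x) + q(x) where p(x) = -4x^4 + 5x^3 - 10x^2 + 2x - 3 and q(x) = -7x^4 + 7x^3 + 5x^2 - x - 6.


Align terms by degree and add:
  -4x^4 + 5x^3 - 10x^2 + 2x - 3
  -7x^4 + 7x^3 + 5x^2 - x - 6
= -11x^4 + 12x^3 - 5x^2 + x - 9


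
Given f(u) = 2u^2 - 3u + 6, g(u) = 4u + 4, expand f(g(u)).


Substitute g(u) into f:
f(g(u)) = 2*(4u + 4)^2 + (-3)*(4u + 4) + 6
(4u + 4)^2 = 16u^2 + 32u + 16
Expand and combine: 32u^2 + 52u + 26


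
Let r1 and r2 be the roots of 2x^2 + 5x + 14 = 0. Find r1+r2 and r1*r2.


For ax^2+bx+c=0: sum = -b/a, product = c/a.
a=2, b=5, c=14
Sum = -(5)/2 = -5/2
Product = (14)/2 = 7


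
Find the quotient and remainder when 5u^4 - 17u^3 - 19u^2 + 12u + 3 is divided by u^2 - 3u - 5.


(5u^4 - 17u^3 - 19u^2 + 12u + 3) / (u^2 - 3u - 5)
Step 1: 5u^2 * (u^2 - 3u - 5) = 5u^4 - 15u^3 - 25u^2; subtract.
Step 2: -2u * (u^2 - 3u - 5) = -2u^3 + 6u^2 + 10u; subtract.
Step 3: 0 * (u^2 - 3u - 5) = 0; subtract.
Quotient: 5u^2 - 2u, Remainder: 2u + 3


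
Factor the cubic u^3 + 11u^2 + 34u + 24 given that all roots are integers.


Try integer roots (divisors of 24). u=-4: p(-4)=0.
Divide out (u + 4): quotient is u^2 + 7u + 6.
Factor the quadratic: (u + 6)(u + 1)
Result: (u + 4)(u + 6)(u + 1)


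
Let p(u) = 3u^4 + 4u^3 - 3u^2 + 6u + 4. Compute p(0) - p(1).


p(0) = 4
p(1) = 14
p(0) - p(1) = 4 - 14 = -10


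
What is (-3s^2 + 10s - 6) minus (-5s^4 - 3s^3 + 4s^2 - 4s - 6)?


Distribute the minus sign:
  (-3s^2 + 10s - 6)
- (-5s^4 - 3s^3 + 4s^2 - 4s - 6)
Negate second polynomial: 5s^4 + 3s^3 - 4s^2 + 4s + 6
Add: 5s^4 + 3s^3 - 7s^2 + 14s


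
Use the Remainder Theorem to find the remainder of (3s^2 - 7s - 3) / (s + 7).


By the Remainder Theorem, the remainder equals p(-7):
  3*(-7)^2 = 147
  -7*(-7)^1 = 49
  constant: -3
Sum: 147 + 49 - 3 = 193


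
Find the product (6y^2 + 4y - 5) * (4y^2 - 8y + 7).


Distribute each term of the first polynomial:
  (6y^2)(4y^2 - 8y + 7) = 24y^4 - 48y^3 + 42y^2
  (4y)(4y^2 - 8y + 7) = 16y^3 - 32y^2 + 28y
  (-5)(4y^2 - 8y + 7) = -20y^2 + 40y - 35
Sum: 24y^4 - 32y^3 - 10y^2 + 68y - 35


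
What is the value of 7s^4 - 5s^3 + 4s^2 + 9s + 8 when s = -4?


Using direct substitution:
  7 * (-4)^4 = 1792
  -5 * (-4)^3 = 320
  4 * (-4)^2 = 64
  9 * (-4)^1 = -36
  constant: 8
Sum = 1792 + 320 + 64 - 36 + 8 = 2148


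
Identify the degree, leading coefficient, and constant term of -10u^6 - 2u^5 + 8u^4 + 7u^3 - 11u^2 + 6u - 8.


Highest power of u is 6, with coefficient -10. Constant term is -8.
Degree = 6, leading coefficient = -10, constant term = -8


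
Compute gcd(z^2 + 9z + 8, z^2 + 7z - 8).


Factor each:
  z^2 + 9z + 8 = (z + 8)(z + 1)
  z^2 + 7z - 8 = (z + 8)(z - 1)
Common monic factor: z + 8


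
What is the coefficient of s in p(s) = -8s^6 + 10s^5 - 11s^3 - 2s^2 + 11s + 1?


Read off the coefficient of s: 11


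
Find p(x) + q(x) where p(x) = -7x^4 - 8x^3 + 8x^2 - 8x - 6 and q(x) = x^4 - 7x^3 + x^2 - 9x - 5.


Align terms by degree and add:
  -7x^4 - 8x^3 + 8x^2 - 8x - 6
+ x^4 - 7x^3 + x^2 - 9x - 5
= -6x^4 - 15x^3 + 9x^2 - 17x - 11


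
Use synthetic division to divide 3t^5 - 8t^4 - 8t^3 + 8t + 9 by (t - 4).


Synthetic division with c = 4. Coefficients: 3, -8, -8, 0, 8, 9
Bring down 3.
  3 * 4 = 12; 12 - 8 = 4
  4 * 4 = 16; 16 - 8 = 8
  8 * 4 = 32; 32 + 0 = 32
  32 * 4 = 128; 128 + 8 = 136
  136 * 4 = 544; 544 + 9 = 553
Quotient: 3t^4 + 4t^3 + 8t^2 + 32t + 136, Remainder: 553


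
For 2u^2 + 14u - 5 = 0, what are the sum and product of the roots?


For au^2+bu+c=0: sum = -b/a, product = c/a.
a=2, b=14, c=-5
Sum = -(14)/2 = -7
Product = (-5)/2 = -5/2


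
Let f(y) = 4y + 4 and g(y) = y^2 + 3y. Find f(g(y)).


Substitute g(y) into f:
f(g(y)) = 4*(y^2 + 3y) + 4
Expand and combine: 4y^2 + 12y + 4


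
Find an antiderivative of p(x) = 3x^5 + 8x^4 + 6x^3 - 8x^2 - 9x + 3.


Reverse power rule on each term:
  ∫ 3x^5 dx = (1/2)x^6
  ∫ 8x^4 dx = (8/5)x^5
  ∫ 6x^3 dx = (3/2)x^4
  ∫ -8x^2 dx = -(8/3)x^3
  ∫ -9x dx = -(9/2)x^2
  ∫ 3 dx = 3x
F(x) = (1/2)x^6 + (8/5)x^5 + (3/2)x^4 - (8/3)x^3 - (9/2)x^2 + 3x + C


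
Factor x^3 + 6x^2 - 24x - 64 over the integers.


Try integer roots (divisors of -64). x=-8: p(-8)=0.
Divide out (x + 8): quotient is x^2 - 2x - 8.
Factor the quadratic: (x + 2)(x - 4)
Result: (x + 8)(x + 2)(x - 4)


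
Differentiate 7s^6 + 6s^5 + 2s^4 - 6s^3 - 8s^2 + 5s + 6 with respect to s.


Apply the power rule term by term:
  d/ds(7s^6) = 42s^5
  d/ds(6s^5) = 30s^4
  d/ds(2s^4) = 8s^3
  d/ds(-6s^3) = -18s^2
  d/ds(-8s^2) = -16s
  d/ds(5s) = 5
  d/ds(6) = 0
p'(s) = 42s^5 + 30s^4 + 8s^3 - 18s^2 - 16s + 5


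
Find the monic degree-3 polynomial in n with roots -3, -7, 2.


p(n) = (n + 3)(n + 7)(n - 2)
Expand: n^3 + 8n^2 + n - 42


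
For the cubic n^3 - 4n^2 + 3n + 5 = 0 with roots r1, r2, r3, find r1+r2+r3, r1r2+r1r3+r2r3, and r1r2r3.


Monic cubic n^3+bn^2+cn+d=0: sum=-b, pairwise sum=c, product=-d.
b=-4, c=3, d=5
r1+r2+r3 = 4
r1r2+r1r3+r2r3 = 3
r1r2r3 = -5


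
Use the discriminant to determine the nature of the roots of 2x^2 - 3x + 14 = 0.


D = b^2 - 4ac = (-3)^2 - 4(2)(14) = 9 - 112 = -103
Since D < 0: two complex conjugate roots (no real roots)


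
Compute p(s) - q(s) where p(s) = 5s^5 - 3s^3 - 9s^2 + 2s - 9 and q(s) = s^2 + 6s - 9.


Distribute the minus sign:
  (5s^5 - 3s^3 - 9s^2 + 2s - 9)
- (s^2 + 6s - 9)
Negate second polynomial: -s^2 - 6s + 9
Add: 5s^5 - 3s^3 - 10s^2 - 4s


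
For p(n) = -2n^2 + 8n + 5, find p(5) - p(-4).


p(5) = -5
p(-4) = -59
p(5) - p(-4) = -5 + 59 = 54


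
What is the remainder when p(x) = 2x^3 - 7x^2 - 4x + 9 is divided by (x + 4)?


By the Remainder Theorem, the remainder equals p(-4):
  2*(-4)^3 = -128
  -7*(-4)^2 = -112
  -4*(-4)^1 = 16
  constant: 9
Sum: -128 - 112 + 16 + 9 = -215


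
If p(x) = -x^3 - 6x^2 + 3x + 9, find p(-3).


Using direct substitution:
  -1 * (-3)^3 = 27
  -6 * (-3)^2 = -54
  3 * (-3)^1 = -9
  constant: 9
Sum = 27 - 54 - 9 + 9 = -27


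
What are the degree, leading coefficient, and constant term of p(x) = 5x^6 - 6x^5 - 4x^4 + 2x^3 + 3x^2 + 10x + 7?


Highest power of x is 6, with coefficient 5. Constant term is 7.
Degree = 6, leading coefficient = 5, constant term = 7


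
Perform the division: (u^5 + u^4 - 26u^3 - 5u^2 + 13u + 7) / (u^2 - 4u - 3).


(u^5 + u^4 - 26u^3 - 5u^2 + 13u + 7) / (u^2 - 4u - 3)
Step 1: u^3 * (u^2 - 4u - 3) = u^5 - 4u^4 - 3u^3; subtract.
Step 2: 5u^2 * (u^2 - 4u - 3) = 5u^4 - 20u^3 - 15u^2; subtract.
Step 3: -3u * (u^2 - 4u - 3) = -3u^3 + 12u^2 + 9u; subtract.
Step 4: -2 * (u^2 - 4u - 3) = -2u^2 + 8u + 6; subtract.
Quotient: u^3 + 5u^2 - 3u - 2, Remainder: -4u + 1


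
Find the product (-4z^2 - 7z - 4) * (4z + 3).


Distribute each term of the first polynomial:
  (-4z^2)(4z + 3) = -16z^3 - 12z^2
  (-7z)(4z + 3) = -28z^2 - 21z
  (-4)(4z + 3) = -16z - 12
Sum: -16z^3 - 40z^2 - 37z - 12


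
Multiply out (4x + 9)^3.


Expand (4x + 9)^3 by repeated multiplication:
  (4x + 9)^2 = 16x^2 + 72x + 81
= 64x^3 + 432x^2 + 972x + 729


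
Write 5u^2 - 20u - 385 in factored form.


Roots satisfy r1 + r2 = -b/a = 4 and r1*r2 = c/a = -77.
So r1 = 11, r2 = -7.
5u^2 - 20u - 385 = 5(u - r1)(u - r2) = 5(u - 11)(u + 7)


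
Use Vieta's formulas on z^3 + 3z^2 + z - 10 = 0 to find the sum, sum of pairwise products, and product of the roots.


Monic cubic z^3+bz^2+cz+d=0: sum=-b, pairwise sum=c, product=-d.
b=3, c=1, d=-10
r1+r2+r3 = -3
r1r2+r1r3+r2r3 = 1
r1r2r3 = 10


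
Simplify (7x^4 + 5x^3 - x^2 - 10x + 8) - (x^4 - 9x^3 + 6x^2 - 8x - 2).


Distribute the minus sign:
  (7x^4 + 5x^3 - x^2 - 10x + 8)
- (x^4 - 9x^3 + 6x^2 - 8x - 2)
Negate second polynomial: -x^4 + 9x^3 - 6x^2 + 8x + 2
Add: 6x^4 + 14x^3 - 7x^2 - 2x + 10


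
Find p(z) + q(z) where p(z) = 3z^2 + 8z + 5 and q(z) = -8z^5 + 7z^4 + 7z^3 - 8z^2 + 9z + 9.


Align terms by degree and add:
  3z^2 + 8z + 5
  -8z^5 + 7z^4 + 7z^3 - 8z^2 + 9z + 9
= -8z^5 + 7z^4 + 7z^3 - 5z^2 + 17z + 14


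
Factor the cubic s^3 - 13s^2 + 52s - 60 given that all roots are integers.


Try integer roots (divisors of -60). s=6: p(6)=0.
Divide out (s - 6): quotient is s^2 - 7s + 10.
Factor the quadratic: (s - 2)(s - 5)
Result: (s - 6)(s - 2)(s - 5)


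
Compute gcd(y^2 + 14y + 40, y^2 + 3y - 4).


Factor each:
  y^2 + 14y + 40 = (y + 4)(y + 10)
  y^2 + 3y - 4 = (y + 4)(y - 1)
Common monic factor: y + 4


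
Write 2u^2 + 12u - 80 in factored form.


Roots satisfy r1 + r2 = -b/a = -6 and r1*r2 = c/a = -40.
So r1 = 4, r2 = -10.
2u^2 + 12u - 80 = 2(u - r1)(u - r2) = 2(u - 4)(u + 10)


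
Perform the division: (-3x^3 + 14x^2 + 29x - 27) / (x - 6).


(-3x^3 + 14x^2 + 29x - 27) / (x - 6)
Step 1: -3x^2 * (x - 6) = -3x^3 + 18x^2; subtract.
Step 2: -4x * (x - 6) = -4x^2 + 24x; subtract.
Step 3: 5 * (x - 6) = 5x - 30; subtract.
Quotient: -3x^2 - 4x + 5, Remainder: 3


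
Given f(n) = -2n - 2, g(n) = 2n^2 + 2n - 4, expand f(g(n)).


Substitute g(n) into f:
f(g(n)) = -2*(2n^2 + 2n - 4) + (-2)
Expand and combine: -4n^2 - 4n + 6


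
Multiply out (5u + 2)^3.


Expand (5u + 2)^3 by repeated multiplication:
  (5u + 2)^2 = 25u^2 + 20u + 4
= 125u^3 + 150u^2 + 60u + 8


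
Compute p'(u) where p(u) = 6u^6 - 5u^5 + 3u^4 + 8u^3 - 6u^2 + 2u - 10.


Apply the power rule term by term:
  d/du(6u^6) = 36u^5
  d/du(-5u^5) = -25u^4
  d/du(3u^4) = 12u^3
  d/du(8u^3) = 24u^2
  d/du(-6u^2) = -12u
  d/du(2u) = 2
  d/du(-10) = 0
p'(u) = 36u^5 - 25u^4 + 12u^3 + 24u^2 - 12u + 2


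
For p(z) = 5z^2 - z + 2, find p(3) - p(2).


p(3) = 44
p(2) = 20
p(3) - p(2) = 44 - 20 = 24


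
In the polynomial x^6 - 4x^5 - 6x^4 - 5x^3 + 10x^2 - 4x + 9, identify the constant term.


Read off the constant term: 9


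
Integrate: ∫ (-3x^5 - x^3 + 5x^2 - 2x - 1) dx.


Reverse power rule on each term:
  ∫ -3x^5 dx = -(1/2)x^6
  ∫ -x^3 dx = -(1/4)x^4
  ∫ 5x^2 dx = (5/3)x^3
  ∫ -2x dx = -x^2
  ∫ -1 dx = -x
F(x) = -(1/2)x^6 - (1/4)x^4 + (5/3)x^3 - x^2 - x + C


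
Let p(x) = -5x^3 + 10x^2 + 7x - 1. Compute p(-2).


Using direct substitution:
  -5 * (-2)^3 = 40
  10 * (-2)^2 = 40
  7 * (-2)^1 = -14
  constant: -1
Sum = 40 + 40 - 14 - 1 = 65


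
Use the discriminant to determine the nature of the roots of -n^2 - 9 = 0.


D = b^2 - 4ac = (0)^2 - 4(-1)(-9) = 0 - 36 = -36
Since D < 0: two complex conjugate roots (no real roots)


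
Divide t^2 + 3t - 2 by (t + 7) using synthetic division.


Synthetic division with c = -7. Coefficients: 1, 3, -2
Bring down 1.
  1 * -7 = -7; -7 + 3 = -4
  -4 * -7 = 28; 28 - 2 = 26
Quotient: t - 4, Remainder: 26


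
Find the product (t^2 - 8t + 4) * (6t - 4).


Distribute each term of the first polynomial:
  (t^2)(6t - 4) = 6t^3 - 4t^2
  (-8t)(6t - 4) = -48t^2 + 32t
  (4)(6t - 4) = 24t - 16
Sum: 6t^3 - 52t^2 + 56t - 16


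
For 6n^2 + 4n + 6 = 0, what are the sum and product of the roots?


For an^2+bn+c=0: sum = -b/a, product = c/a.
a=6, b=4, c=6
Sum = -(4)/6 = -2/3
Product = (6)/6 = 1


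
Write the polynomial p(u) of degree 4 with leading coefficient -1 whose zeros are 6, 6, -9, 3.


p(u) = -(u - 6)(u - 6)(u + 9)(u - 3)
Expand: -u^4 + 6u^3 + 63u^2 - 540u + 972


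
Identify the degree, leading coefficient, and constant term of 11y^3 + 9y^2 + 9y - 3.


Highest power of y is 3, with coefficient 11. Constant term is -3.
Degree = 3, leading coefficient = 11, constant term = -3


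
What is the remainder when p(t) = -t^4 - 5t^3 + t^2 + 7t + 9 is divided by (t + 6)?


By the Remainder Theorem, the remainder equals p(-6):
  -1*(-6)^4 = -1296
  -5*(-6)^3 = 1080
  1*(-6)^2 = 36
  7*(-6)^1 = -42
  constant: 9
Sum: -1296 + 1080 + 36 - 42 + 9 = -213


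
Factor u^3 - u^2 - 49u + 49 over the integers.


Try integer roots (divisors of 49). u=-7: p(-7)=0.
Divide out (u + 7): quotient is u^2 - 8u + 7.
Factor the quadratic: (u - 1)(u - 7)
Result: (u + 7)(u - 1)(u - 7)


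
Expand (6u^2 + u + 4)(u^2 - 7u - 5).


Distribute each term of the first polynomial:
  (6u^2)(u^2 - 7u - 5) = 6u^4 - 42u^3 - 30u^2
  (u)(u^2 - 7u - 5) = u^3 - 7u^2 - 5u
  (4)(u^2 - 7u - 5) = 4u^2 - 28u - 20
Sum: 6u^4 - 41u^3 - 33u^2 - 33u - 20


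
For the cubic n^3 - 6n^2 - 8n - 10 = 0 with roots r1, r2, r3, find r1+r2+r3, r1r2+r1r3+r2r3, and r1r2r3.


Monic cubic n^3+bn^2+cn+d=0: sum=-b, pairwise sum=c, product=-d.
b=-6, c=-8, d=-10
r1+r2+r3 = 6
r1r2+r1r3+r2r3 = -8
r1r2r3 = 10


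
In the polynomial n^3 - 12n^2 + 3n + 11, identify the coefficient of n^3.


Read off the coefficient of n^3: 1


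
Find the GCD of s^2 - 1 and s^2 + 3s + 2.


Factor each:
  s^2 - 1 = (s + 1)(s - 1)
  s^2 + 3s + 2 = (s + 1)(s + 2)
Common monic factor: s + 1


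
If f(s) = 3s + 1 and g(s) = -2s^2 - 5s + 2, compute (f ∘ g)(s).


Substitute g(s) into f:
f(g(s)) = 3*(-2s^2 - 5s + 2) + 1
Expand and combine: -6s^2 - 15s + 7


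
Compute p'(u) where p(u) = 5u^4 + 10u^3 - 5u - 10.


Apply the power rule term by term:
  d/du(5u^4) = 20u^3
  d/du(10u^3) = 30u^2
  d/du(-5u) = -5
  d/du(-10) = 0
p'(u) = 20u^3 + 30u^2 - 5


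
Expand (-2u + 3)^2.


Expand (-2u + 3)^2 by repeated multiplication:
= 4u^2 - 12u + 9


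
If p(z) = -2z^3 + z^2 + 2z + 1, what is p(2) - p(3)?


p(2) = -7
p(3) = -38
p(2) - p(3) = -7 + 38 = 31


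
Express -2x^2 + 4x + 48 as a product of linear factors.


Roots satisfy r1 + r2 = -b/a = 2 and r1*r2 = c/a = -24.
So r1 = -4, r2 = 6.
-2x^2 + 4x + 48 = -2(x - r1)(x - r2) = -2(x + 4)(x - 6)


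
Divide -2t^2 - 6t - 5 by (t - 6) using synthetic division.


Synthetic division with c = 6. Coefficients: -2, -6, -5
Bring down -2.
  -2 * 6 = -12; -12 - 6 = -18
  -18 * 6 = -108; -108 - 5 = -113
Quotient: -2t - 18, Remainder: -113


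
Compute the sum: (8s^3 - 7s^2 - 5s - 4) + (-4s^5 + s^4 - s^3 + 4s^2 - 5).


Align terms by degree and add:
  8s^3 - 7s^2 - 5s - 4
  -4s^5 + s^4 - s^3 + 4s^2 - 5
= -4s^5 + s^4 + 7s^3 - 3s^2 - 5s - 9


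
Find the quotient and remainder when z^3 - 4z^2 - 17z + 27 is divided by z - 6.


(z^3 - 4z^2 - 17z + 27) / (z - 6)
Step 1: z^2 * (z - 6) = z^3 - 6z^2; subtract.
Step 2: 2z * (z - 6) = 2z^2 - 12z; subtract.
Step 3: -5 * (z - 6) = -5z + 30; subtract.
Quotient: z^2 + 2z - 5, Remainder: -3


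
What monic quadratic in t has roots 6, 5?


p(t) = (t - 6)(t - 5)
Expand: t^2 - 11t + 30


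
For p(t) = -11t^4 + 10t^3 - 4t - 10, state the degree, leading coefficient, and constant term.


Highest power of t is 4, with coefficient -11. Constant term is -10.
Degree = 4, leading coefficient = -11, constant term = -10


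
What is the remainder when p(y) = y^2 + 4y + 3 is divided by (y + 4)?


By the Remainder Theorem, the remainder equals p(-4):
  1*(-4)^2 = 16
  4*(-4)^1 = -16
  constant: 3
Sum: 16 - 16 + 3 = 3


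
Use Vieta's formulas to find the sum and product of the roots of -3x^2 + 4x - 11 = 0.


For ax^2+bx+c=0: sum = -b/a, product = c/a.
a=-3, b=4, c=-11
Sum = -(4)/-3 = 4/3
Product = (-11)/-3 = 11/3


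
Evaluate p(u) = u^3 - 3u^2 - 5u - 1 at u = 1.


Using direct substitution:
  1 * (1)^3 = 1
  -3 * (1)^2 = -3
  -5 * (1)^1 = -5
  constant: -1
Sum = 1 - 3 - 5 - 1 = -8


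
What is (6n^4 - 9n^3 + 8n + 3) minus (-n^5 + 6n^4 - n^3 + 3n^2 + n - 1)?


Distribute the minus sign:
  (6n^4 - 9n^3 + 8n + 3)
- (-n^5 + 6n^4 - n^3 + 3n^2 + n - 1)
Negate second polynomial: n^5 - 6n^4 + n^3 - 3n^2 - n + 1
Add: n^5 - 8n^3 - 3n^2 + 7n + 4


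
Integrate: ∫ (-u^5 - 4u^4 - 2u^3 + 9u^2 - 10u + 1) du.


Reverse power rule on each term:
  ∫ -u^5 du = -(1/6)u^6
  ∫ -4u^4 du = -(4/5)u^5
  ∫ -2u^3 du = -(1/2)u^4
  ∫ 9u^2 du = 3u^3
  ∫ -10u du = -5u^2
  ∫ 1 du = u
F(u) = -(1/6)u^6 - (4/5)u^5 - (1/2)u^4 + 3u^3 - 5u^2 + u + C


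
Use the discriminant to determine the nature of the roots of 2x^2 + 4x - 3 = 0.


D = b^2 - 4ac = (4)^2 - 4(2)(-3) = 16 + 24 = 40
Since D > 0: two distinct irrational roots


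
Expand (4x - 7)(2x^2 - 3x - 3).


Distribute each term of the first polynomial:
  (4x)(2x^2 - 3x - 3) = 8x^3 - 12x^2 - 12x
  (-7)(2x^2 - 3x - 3) = -14x^2 + 21x + 21
Sum: 8x^3 - 26x^2 + 9x + 21


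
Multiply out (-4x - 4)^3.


Expand (-4x - 4)^3 by repeated multiplication:
  (-4x - 4)^2 = 16x^2 + 32x + 16
= -64x^3 - 192x^2 - 192x - 64


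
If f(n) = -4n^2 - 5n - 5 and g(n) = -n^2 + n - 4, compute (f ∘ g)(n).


Substitute g(n) into f:
f(g(n)) = -4*(-n^2 + n - 4)^2 + (-5)*(-n^2 + n - 4) + (-5)
(-n^2 + n - 4)^2 = n^4 - 2n^3 + 9n^2 - 8n + 16
Expand and combine: -4n^4 + 8n^3 - 31n^2 + 27n - 49


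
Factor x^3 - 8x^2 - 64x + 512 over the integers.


Try integer roots (divisors of 512). x=8: p(8)=0.
Divide out (x - 8): quotient is x^2 - 64.
Factor the quadratic: (x + 8)(x - 8)
Result: (x - 8)(x + 8)(x - 8)


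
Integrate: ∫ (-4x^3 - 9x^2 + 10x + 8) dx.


Reverse power rule on each term:
  ∫ -4x^3 dx = -x^4
  ∫ -9x^2 dx = -3x^3
  ∫ 10x dx = 5x^2
  ∫ 8 dx = 8x
F(x) = -x^4 - 3x^3 + 5x^2 + 8x + C


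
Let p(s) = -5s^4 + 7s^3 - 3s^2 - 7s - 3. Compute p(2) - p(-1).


p(2) = -53
p(-1) = -11
p(2) - p(-1) = -53 + 11 = -42


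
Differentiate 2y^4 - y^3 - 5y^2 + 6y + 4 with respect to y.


Apply the power rule term by term:
  d/dy(2y^4) = 8y^3
  d/dy(-y^3) = -3y^2
  d/dy(-5y^2) = -10y
  d/dy(6y) = 6
  d/dy(4) = 0
p'(y) = 8y^3 - 3y^2 - 10y + 6


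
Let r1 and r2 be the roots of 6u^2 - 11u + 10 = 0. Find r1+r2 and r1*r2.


For au^2+bu+c=0: sum = -b/a, product = c/a.
a=6, b=-11, c=10
Sum = -(-11)/6 = 11/6
Product = (10)/6 = 5/3


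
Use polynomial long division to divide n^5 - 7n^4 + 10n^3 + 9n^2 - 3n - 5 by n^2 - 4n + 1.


(n^5 - 7n^4 + 10n^3 + 9n^2 - 3n - 5) / (n^2 - 4n + 1)
Step 1: n^3 * (n^2 - 4n + 1) = n^5 - 4n^4 + n^3; subtract.
Step 2: -3n^2 * (n^2 - 4n + 1) = -3n^4 + 12n^3 - 3n^2; subtract.
Step 3: -3n * (n^2 - 4n + 1) = -3n^3 + 12n^2 - 3n; subtract.
Step 4: 0 * (n^2 - 4n + 1) = 0; subtract.
Quotient: n^3 - 3n^2 - 3n, Remainder: -5


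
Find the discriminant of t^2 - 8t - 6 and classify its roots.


D = b^2 - 4ac = (-8)^2 - 4(1)(-6) = 64 + 24 = 88
Since D > 0: two distinct irrational roots


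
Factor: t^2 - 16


Roots satisfy r1 + r2 = -b/a = 0 and r1*r2 = c/a = -16.
So r1 = 4, r2 = -4.
t^2 - 16 = (t - r1)(t - r2) = (t - 4)(t + 4)


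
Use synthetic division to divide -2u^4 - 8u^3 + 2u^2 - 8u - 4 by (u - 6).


Synthetic division with c = 6. Coefficients: -2, -8, 2, -8, -4
Bring down -2.
  -2 * 6 = -12; -12 - 8 = -20
  -20 * 6 = -120; -120 + 2 = -118
  -118 * 6 = -708; -708 - 8 = -716
  -716 * 6 = -4296; -4296 - 4 = -4300
Quotient: -2u^3 - 20u^2 - 118u - 716, Remainder: -4300


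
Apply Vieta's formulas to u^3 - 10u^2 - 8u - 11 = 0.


Monic cubic u^3+bu^2+cu+d=0: sum=-b, pairwise sum=c, product=-d.
b=-10, c=-8, d=-11
r1+r2+r3 = 10
r1r2+r1r3+r2r3 = -8
r1r2r3 = 11


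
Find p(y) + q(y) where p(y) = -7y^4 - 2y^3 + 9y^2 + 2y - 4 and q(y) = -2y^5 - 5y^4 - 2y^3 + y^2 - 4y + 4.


Align terms by degree and add:
  -7y^4 - 2y^3 + 9y^2 + 2y - 4
  -2y^5 - 5y^4 - 2y^3 + y^2 - 4y + 4
= -2y^5 - 12y^4 - 4y^3 + 10y^2 - 2y


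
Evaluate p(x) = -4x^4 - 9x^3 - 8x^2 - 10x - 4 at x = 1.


Using direct substitution:
  -4 * (1)^4 = -4
  -9 * (1)^3 = -9
  -8 * (1)^2 = -8
  -10 * (1)^1 = -10
  constant: -4
Sum = -4 - 9 - 8 - 10 - 4 = -35


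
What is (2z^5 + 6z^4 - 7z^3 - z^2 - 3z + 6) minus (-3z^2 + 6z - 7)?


Distribute the minus sign:
  (2z^5 + 6z^4 - 7z^3 - z^2 - 3z + 6)
- (-3z^2 + 6z - 7)
Negate second polynomial: 3z^2 - 6z + 7
Add: 2z^5 + 6z^4 - 7z^3 + 2z^2 - 9z + 13


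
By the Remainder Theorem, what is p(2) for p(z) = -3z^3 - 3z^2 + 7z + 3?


By the Remainder Theorem, the remainder equals p(2):
  -3*(2)^3 = -24
  -3*(2)^2 = -12
  7*(2)^1 = 14
  constant: 3
Sum: -24 - 12 + 14 + 3 = -19


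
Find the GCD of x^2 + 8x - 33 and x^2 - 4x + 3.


Factor each:
  x^2 + 8x - 33 = (x - 3)(x + 11)
  x^2 - 4x + 3 = (x - 3)(x - 1)
Common monic factor: x - 3


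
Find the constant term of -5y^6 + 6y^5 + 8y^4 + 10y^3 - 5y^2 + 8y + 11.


Read off the constant term: 11


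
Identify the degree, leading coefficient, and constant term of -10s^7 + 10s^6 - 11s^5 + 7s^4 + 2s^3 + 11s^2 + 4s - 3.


Highest power of s is 7, with coefficient -10. Constant term is -3.
Degree = 7, leading coefficient = -10, constant term = -3


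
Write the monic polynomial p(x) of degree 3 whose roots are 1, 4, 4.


p(x) = (x - 1)(x - 4)(x - 4)
Expand: x^3 - 9x^2 + 24x - 16


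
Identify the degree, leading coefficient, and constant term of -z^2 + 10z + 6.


Highest power of z is 2, with coefficient -1. Constant term is 6.
Degree = 2, leading coefficient = -1, constant term = 6


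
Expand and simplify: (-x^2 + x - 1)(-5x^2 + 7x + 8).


Distribute each term of the first polynomial:
  (-x^2)(-5x^2 + 7x + 8) = 5x^4 - 7x^3 - 8x^2
  (x)(-5x^2 + 7x + 8) = -5x^3 + 7x^2 + 8x
  (-1)(-5x^2 + 7x + 8) = 5x^2 - 7x - 8
Sum: 5x^4 - 12x^3 + 4x^2 + x - 8


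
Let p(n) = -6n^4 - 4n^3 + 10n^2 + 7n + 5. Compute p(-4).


Using direct substitution:
  -6 * (-4)^4 = -1536
  -4 * (-4)^3 = 256
  10 * (-4)^2 = 160
  7 * (-4)^1 = -28
  constant: 5
Sum = -1536 + 256 + 160 - 28 + 5 = -1143


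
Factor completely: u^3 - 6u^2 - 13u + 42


Try integer roots (divisors of 42). u=7: p(7)=0.
Divide out (u - 7): quotient is u^2 + u - 6.
Factor the quadratic: (u - 2)(u + 3)
Result: (u - 7)(u - 2)(u + 3)


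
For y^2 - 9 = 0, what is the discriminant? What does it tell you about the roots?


D = b^2 - 4ac = (0)^2 - 4(1)(-9) = 0 + 36 = 36
Since D > 0: two distinct rational roots


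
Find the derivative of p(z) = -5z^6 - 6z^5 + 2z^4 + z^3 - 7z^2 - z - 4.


Apply the power rule term by term:
  d/dz(-5z^6) = -30z^5
  d/dz(-6z^5) = -30z^4
  d/dz(2z^4) = 8z^3
  d/dz(z^3) = 3z^2
  d/dz(-7z^2) = -14z
  d/dz(-z) = -1
  d/dz(-4) = 0
p'(z) = -30z^5 - 30z^4 + 8z^3 + 3z^2 - 14z - 1


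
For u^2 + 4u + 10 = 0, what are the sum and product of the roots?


For au^2+bu+c=0: sum = -b/a, product = c/a.
a=1, b=4, c=10
Sum = -(4)/1 = -4
Product = (10)/1 = 10


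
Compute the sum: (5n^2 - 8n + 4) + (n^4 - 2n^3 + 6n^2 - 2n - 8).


Align terms by degree and add:
  5n^2 - 8n + 4
+ n^4 - 2n^3 + 6n^2 - 2n - 8
= n^4 - 2n^3 + 11n^2 - 10n - 4


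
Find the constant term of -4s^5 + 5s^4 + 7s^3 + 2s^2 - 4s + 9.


Read off the constant term: 9


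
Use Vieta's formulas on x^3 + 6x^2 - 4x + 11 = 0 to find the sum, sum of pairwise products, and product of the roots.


Monic cubic x^3+bx^2+cx+d=0: sum=-b, pairwise sum=c, product=-d.
b=6, c=-4, d=11
r1+r2+r3 = -6
r1r2+r1r3+r2r3 = -4
r1r2r3 = -11


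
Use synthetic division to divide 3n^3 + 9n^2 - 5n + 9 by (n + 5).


Synthetic division with c = -5. Coefficients: 3, 9, -5, 9
Bring down 3.
  3 * -5 = -15; -15 + 9 = -6
  -6 * -5 = 30; 30 - 5 = 25
  25 * -5 = -125; -125 + 9 = -116
Quotient: 3n^2 - 6n + 25, Remainder: -116


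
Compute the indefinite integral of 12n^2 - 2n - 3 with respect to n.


Reverse power rule on each term:
  ∫ 12n^2 dn = 4n^3
  ∫ -2n dn = -n^2
  ∫ -3 dn = -3n
F(n) = 4n^3 - n^2 - 3n + C


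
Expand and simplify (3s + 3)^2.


Expand (3s + 3)^2 by repeated multiplication:
= 9s^2 + 18s + 9


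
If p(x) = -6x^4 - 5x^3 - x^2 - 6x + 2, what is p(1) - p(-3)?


p(1) = -16
p(-3) = -340
p(1) - p(-3) = -16 + 340 = 324


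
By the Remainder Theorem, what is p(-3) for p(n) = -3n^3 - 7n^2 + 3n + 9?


By the Remainder Theorem, the remainder equals p(-3):
  -3*(-3)^3 = 81
  -7*(-3)^2 = -63
  3*(-3)^1 = -9
  constant: 9
Sum: 81 - 63 - 9 + 9 = 18


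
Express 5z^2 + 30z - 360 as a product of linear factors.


Roots satisfy r1 + r2 = -b/a = -6 and r1*r2 = c/a = -72.
So r1 = -12, r2 = 6.
5z^2 + 30z - 360 = 5(z - r1)(z - r2) = 5(z + 12)(z - 6)


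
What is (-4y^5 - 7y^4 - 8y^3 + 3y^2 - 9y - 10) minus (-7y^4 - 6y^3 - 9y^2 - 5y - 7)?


Distribute the minus sign:
  (-4y^5 - 7y^4 - 8y^3 + 3y^2 - 9y - 10)
- (-7y^4 - 6y^3 - 9y^2 - 5y - 7)
Negate second polynomial: 7y^4 + 6y^3 + 9y^2 + 5y + 7
Add: -4y^5 - 2y^3 + 12y^2 - 4y - 3


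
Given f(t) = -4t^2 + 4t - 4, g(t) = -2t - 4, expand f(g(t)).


Substitute g(t) into f:
f(g(t)) = -4*(-2t - 4)^2 + 4*(-2t - 4) + (-4)
(-2t - 4)^2 = 4t^2 + 16t + 16
Expand and combine: -16t^2 - 72t - 84


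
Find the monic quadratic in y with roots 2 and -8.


p(y) = (y - 2)(y + 8)
Expand: y^2 + 6y - 16


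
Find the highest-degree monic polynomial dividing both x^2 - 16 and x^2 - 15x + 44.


Factor each:
  x^2 - 16 = (x - 4)(x + 4)
  x^2 - 15x + 44 = (x - 4)(x - 11)
Common monic factor: x - 4


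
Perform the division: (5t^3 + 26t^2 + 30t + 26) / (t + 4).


(5t^3 + 26t^2 + 30t + 26) / (t + 4)
Step 1: 5t^2 * (t + 4) = 5t^3 + 20t^2; subtract.
Step 2: 6t * (t + 4) = 6t^2 + 24t; subtract.
Step 3: 6 * (t + 4) = 6t + 24; subtract.
Quotient: 5t^2 + 6t + 6, Remainder: 2


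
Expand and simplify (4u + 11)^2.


Expand (4u + 11)^2 by repeated multiplication:
= 16u^2 + 88u + 121


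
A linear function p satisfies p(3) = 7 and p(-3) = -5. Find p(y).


p(y) = my + b. Using p(3)=7, p(-3)=-5:
m = (7 + 5)/(3 + 3) = 12/6 = 2
b = 7 - m*(3) = 7 - 6 = 1
p(y) = 2y + 1


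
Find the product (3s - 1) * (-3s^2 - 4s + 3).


Distribute each term of the first polynomial:
  (3s)(-3s^2 - 4s + 3) = -9s^3 - 12s^2 + 9s
  (-1)(-3s^2 - 4s + 3) = 3s^2 + 4s - 3
Sum: -9s^3 - 9s^2 + 13s - 3
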